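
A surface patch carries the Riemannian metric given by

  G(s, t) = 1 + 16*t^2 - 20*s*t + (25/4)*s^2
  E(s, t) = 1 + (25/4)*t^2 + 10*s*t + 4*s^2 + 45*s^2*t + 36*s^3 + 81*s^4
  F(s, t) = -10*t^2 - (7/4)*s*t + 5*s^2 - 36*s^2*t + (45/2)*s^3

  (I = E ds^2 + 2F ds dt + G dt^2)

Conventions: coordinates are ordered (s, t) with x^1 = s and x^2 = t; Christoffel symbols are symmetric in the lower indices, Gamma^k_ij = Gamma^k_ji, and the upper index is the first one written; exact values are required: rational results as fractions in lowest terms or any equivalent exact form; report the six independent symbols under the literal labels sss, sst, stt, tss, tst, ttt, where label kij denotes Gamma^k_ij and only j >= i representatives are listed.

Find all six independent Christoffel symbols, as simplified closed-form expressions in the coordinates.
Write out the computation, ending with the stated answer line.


E = 1 + (25/4)*t^2 + 10*s*t + 4*s^2 + 45*s^2*t + 36*s^3 + 81*s^4; F = -10*t^2 - (7/4)*s*t + 5*s^2 - 36*s^2*t + (45/2)*s^3; G = 1 + 16*t^2 - 20*s*t + (25/4)*s^2
Gamma^k_ij = (1/2) g^{kl} (d_i g_jl + d_j g_il - d_l g_ij), with g^inv = (1/(EG-F^2)) [[G, -F], [-F, E]]
first partials: E_s = 10*t + 8*s + 90*s*t + 108*s^2 + 324*s^3, E_t = (25/2)*t + 10*s + 45*s^2, F_s = -(7/4)*t + 10*s - 72*s*t + (135/2)*s^2, F_t = -20*t - (7/4)*s - 36*s^2, G_s = -20*t + (25/2)*s, G_t = 32*t - 20*s
D = EG - F^2 = 1 + (89/4)*t^2 - 10*s*t + (41/4)*s^2 + 45*s^2*t + 36*s^3 + 81*s^4
expanded: Gamma^s_ss = (G E_s - 2F F_s + F E_t)/(2D), Gamma^s_st = (G E_t - F G_s)/(2D), Gamma^s_tt = (2G F_t - G G_s - F G_t)/(2D), Gamma^t_ss = (2E F_s - E E_t - F E_s)/(2D), Gamma^t_st = (E G_s - F E_t)/(2D), Gamma^t_tt = (E G_t - 2F F_t + F G_s)/(2D); substitute and cancel common factors

Answer: Gamma_sss = (648*s^3 + 216*s^2 + 180*s*t + 16*s + 20*t)/(324*s^4 + 144*s^3 + 180*s^2*t + 41*s^2 - 40*s*t + 89*t^2 + 4), Gamma_sst = (90*s^2 + 20*s + 25*t)/(324*s^4 + 144*s^3 + 180*s^2*t + 41*s^2 - 40*s*t + 89*t^2 + 4), Gamma_stt = (-144*s^2 - 32*s - 40*t)/(324*s^4 + 144*s^3 + 180*s^2*t + 41*s^2 - 40*s*t + 89*t^2 + 4), Gamma_tss = (180*s^2 - 288*s*t + 20*s - 32*t)/(324*s^4 + 144*s^3 + 180*s^2*t + 41*s^2 - 40*s*t + 89*t^2 + 4), Gamma_tst = (25*s - 40*t)/(324*s^4 + 144*s^3 + 180*s^2*t + 41*s^2 - 40*s*t + 89*t^2 + 4), Gamma_ttt = (-40*s + 64*t)/(324*s^4 + 144*s^3 + 180*s^2*t + 41*s^2 - 40*s*t + 89*t^2 + 4)


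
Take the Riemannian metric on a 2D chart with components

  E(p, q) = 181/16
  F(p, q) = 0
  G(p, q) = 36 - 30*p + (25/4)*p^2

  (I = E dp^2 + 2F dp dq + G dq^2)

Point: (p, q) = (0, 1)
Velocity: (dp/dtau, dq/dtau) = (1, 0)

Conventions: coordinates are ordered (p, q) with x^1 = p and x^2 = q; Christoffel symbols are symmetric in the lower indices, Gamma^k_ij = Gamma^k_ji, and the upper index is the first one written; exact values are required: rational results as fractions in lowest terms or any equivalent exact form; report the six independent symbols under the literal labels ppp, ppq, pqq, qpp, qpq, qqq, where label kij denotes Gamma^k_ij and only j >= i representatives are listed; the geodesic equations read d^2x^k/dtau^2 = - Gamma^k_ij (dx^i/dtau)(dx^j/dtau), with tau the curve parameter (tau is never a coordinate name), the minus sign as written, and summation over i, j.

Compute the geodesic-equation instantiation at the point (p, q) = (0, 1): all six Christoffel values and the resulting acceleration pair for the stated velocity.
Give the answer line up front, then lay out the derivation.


Answer: Gamma_ppp = 0, Gamma_ppq = 0, Gamma_pqq = 240/181, Gamma_qpp = 0, Gamma_qpq = -5/12, Gamma_qqq = 0; accelerations (d^2p/dtau^2, d^2q/dtau^2) = (0, 0)

E = 181/16, F = 0, G = 36 at the point
E_p = 0, E_q = 0, F_p = 0, F_q = 0, G_p = -30, G_q = 0
EG - F^2 = 1629/4;  g^inv = (4/1629) * [[36, 0], [0, 181/16]]
first-kind symbols [ij,l] = (1/2)(d_i g_jl + d_j g_il - d_l g_ij): [pp,p] = E_p/2 = 0, [pp,q] = F_p - E_q/2 = 0, [pq,p] = E_q/2 = 0, [pq,q] = G_p/2 = -15, [qq,p] = F_q - G_p/2 = 15, [qq,q] = G_q/2 = 0
Gamma^p_ij = (G*[ij,p] - F*[ij,q])/(EG - F^2), Gamma^q_ij = (E*[ij,q] - F*[ij,p])/(EG - F^2)
Gamma_ppp = 0, Gamma_ppq = 0, Gamma_pqq = 240/181, Gamma_qpp = 0, Gamma_qpq = -5/12, Gamma_qqq = 0
d^2p/dtau^2 = -(Gamma_ppp*(1)^2 + 2*Gamma_ppq*(1)*(0) + Gamma_pqq*(0)^2) = 0
d^2q/dtau^2 = -(Gamma_qpp*(1)^2 + 2*Gamma_qpq*(1)*(0) + Gamma_qqq*(0)^2) = 0


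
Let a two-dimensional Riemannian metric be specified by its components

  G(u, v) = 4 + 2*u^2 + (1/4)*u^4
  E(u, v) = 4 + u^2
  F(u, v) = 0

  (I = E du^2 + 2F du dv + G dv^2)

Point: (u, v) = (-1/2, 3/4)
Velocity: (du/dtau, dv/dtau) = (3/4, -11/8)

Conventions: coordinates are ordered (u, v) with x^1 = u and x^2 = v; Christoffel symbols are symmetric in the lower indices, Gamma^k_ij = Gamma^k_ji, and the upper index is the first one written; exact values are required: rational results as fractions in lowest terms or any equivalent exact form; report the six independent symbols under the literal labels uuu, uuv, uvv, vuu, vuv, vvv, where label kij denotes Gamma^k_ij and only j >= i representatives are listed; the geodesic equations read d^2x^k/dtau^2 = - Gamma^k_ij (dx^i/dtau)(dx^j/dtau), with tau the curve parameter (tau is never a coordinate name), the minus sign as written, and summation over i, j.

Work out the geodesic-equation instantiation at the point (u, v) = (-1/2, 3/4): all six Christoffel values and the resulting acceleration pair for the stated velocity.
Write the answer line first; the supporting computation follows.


Answer: Gamma_uuu = -2/17, Gamma_uuv = 0, Gamma_uvv = 1/4, Gamma_vuu = 0, Gamma_vuv = -4/17, Gamma_vvv = 0; accelerations (d^2u/dtau^2, d^2v/dtau^2) = (-1769/4352, -33/68)

E = 17/4, F = 0, G = 289/64 at the point
E_u = -1, E_v = 0, F_u = 0, F_v = 0, G_u = -17/8, G_v = 0
EG - F^2 = 4913/256;  g^inv = (256/4913) * [[289/64, 0], [0, 17/4]]
first-kind symbols [ij,l] = (1/2)(d_i g_jl + d_j g_il - d_l g_ij): [uu,u] = E_u/2 = -1/2, [uu,v] = F_u - E_v/2 = 0, [uv,u] = E_v/2 = 0, [uv,v] = G_u/2 = -17/16, [vv,u] = F_v - G_u/2 = 17/16, [vv,v] = G_v/2 = 0
Gamma^u_ij = (G*[ij,u] - F*[ij,v])/(EG - F^2), Gamma^v_ij = (E*[ij,v] - F*[ij,u])/(EG - F^2)
Gamma_uuu = -2/17, Gamma_uuv = 0, Gamma_uvv = 1/4, Gamma_vuu = 0, Gamma_vuv = -4/17, Gamma_vvv = 0
d^2u/dtau^2 = -(Gamma_uuu*(3/4)^2 + 2*Gamma_uuv*(3/4)*(-11/8) + Gamma_uvv*(-11/8)^2) = -1769/4352
d^2v/dtau^2 = -(Gamma_vuu*(3/4)^2 + 2*Gamma_vuv*(3/4)*(-11/8) + Gamma_vvv*(-11/8)^2) = -33/68


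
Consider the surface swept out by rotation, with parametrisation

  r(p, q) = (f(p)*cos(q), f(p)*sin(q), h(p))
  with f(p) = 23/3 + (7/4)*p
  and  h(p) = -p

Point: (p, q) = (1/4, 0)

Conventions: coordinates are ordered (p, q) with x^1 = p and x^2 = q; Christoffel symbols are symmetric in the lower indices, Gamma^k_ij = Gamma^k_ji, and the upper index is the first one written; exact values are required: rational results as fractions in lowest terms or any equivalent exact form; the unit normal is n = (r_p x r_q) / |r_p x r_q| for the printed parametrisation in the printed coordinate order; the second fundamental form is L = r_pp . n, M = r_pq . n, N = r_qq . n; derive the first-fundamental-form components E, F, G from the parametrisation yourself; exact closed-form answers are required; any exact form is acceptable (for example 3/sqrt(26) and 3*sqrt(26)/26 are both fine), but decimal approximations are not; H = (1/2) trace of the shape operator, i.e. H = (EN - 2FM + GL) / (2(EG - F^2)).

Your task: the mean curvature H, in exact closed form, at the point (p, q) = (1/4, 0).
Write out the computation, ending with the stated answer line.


f = 389/48, f' = 7/4, f'' = 0, h' = -1, h'' = 0
E = 65/16, F = 0, G = 151321/2304; answer radicand W^2 = 65/16
unnormalised second-form numerators: l = 0, m = 0, n = -389/48; L = l/sqrt(65/16), and similarly M = m/sqrt(W^2), N = n/sqrt(W^2)
H = (E*n - 2*F*m + G*l) / (2*(EG - F^2)*sqrt(W^2)); E*n - 2*F*m + G*l = -25285/768, EG - F^2 = 9835865/36864, so H = (-24/389)/sqrt(65/16)

Answer: H = -96*sqrt(65)/25285


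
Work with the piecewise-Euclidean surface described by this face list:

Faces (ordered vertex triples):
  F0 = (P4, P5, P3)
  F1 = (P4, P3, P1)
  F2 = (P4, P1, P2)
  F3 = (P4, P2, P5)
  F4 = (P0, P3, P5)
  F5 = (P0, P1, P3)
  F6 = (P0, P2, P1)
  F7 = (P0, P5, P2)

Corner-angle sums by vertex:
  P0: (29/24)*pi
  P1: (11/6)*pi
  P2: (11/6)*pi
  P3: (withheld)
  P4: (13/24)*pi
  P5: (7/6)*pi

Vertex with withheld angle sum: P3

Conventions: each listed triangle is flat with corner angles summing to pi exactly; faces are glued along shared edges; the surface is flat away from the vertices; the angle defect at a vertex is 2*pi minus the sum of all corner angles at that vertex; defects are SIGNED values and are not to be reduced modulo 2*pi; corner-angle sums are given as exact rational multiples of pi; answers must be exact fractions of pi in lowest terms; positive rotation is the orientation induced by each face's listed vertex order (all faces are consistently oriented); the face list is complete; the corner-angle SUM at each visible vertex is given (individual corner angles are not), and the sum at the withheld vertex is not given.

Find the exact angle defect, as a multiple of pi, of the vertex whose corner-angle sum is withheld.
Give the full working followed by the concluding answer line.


V = 6, E = 12, F = 8; chi = V - E + F = 2
Gauss-Bonnet: total defect = 2*pi*chi = 4*pi; visible defects sum to (41/12)*pi

Answer: defect(P3) = (7/12)*pi


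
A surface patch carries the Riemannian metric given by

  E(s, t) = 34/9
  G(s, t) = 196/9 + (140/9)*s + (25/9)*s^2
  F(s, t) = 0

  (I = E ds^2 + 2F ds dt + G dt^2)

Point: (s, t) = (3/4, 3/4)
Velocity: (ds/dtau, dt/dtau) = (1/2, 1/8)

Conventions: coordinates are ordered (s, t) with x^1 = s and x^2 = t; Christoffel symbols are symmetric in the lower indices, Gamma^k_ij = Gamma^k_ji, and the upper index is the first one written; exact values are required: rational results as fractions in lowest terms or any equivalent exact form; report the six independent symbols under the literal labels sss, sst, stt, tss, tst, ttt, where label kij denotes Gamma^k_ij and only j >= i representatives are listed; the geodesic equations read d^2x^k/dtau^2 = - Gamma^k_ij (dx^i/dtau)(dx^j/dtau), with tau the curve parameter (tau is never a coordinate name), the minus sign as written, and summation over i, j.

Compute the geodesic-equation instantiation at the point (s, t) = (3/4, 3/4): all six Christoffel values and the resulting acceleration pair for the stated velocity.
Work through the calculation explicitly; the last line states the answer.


E = 34/9, F = 0, G = 5041/144 at the point
E_s = 0, E_t = 0, F_s = 0, F_t = 0, G_s = 355/18, G_t = 0
EG - F^2 = 85697/648;  g^inv = (648/85697) * [[5041/144, 0], [0, 34/9]]
first-kind symbols [ij,l] = (1/2)(d_i g_jl + d_j g_il - d_l g_ij): [ss,s] = E_s/2 = 0, [ss,t] = F_s - E_t/2 = 0, [st,s] = E_t/2 = 0, [st,t] = G_s/2 = 355/36, [tt,s] = F_t - G_s/2 = -355/36, [tt,t] = G_t/2 = 0
Gamma^s_ij = (G*[ij,s] - F*[ij,t])/(EG - F^2), Gamma^t_ij = (E*[ij,t] - F*[ij,s])/(EG - F^2)
Gamma_sss = 0, Gamma_sst = 0, Gamma_stt = -355/136, Gamma_tss = 0, Gamma_tst = 20/71, Gamma_ttt = 0
d^2s/dtau^2 = -(Gamma_sss*(1/2)^2 + 2*Gamma_sst*(1/2)*(1/8) + Gamma_stt*(1/8)^2) = 355/8704
d^2t/dtau^2 = -(Gamma_tss*(1/2)^2 + 2*Gamma_tst*(1/2)*(1/8) + Gamma_ttt*(1/8)^2) = -5/142

Answer: Gamma_sss = 0, Gamma_sst = 0, Gamma_stt = -355/136, Gamma_tss = 0, Gamma_tst = 20/71, Gamma_ttt = 0; accelerations (d^2s/dtau^2, d^2t/dtau^2) = (355/8704, -5/142)


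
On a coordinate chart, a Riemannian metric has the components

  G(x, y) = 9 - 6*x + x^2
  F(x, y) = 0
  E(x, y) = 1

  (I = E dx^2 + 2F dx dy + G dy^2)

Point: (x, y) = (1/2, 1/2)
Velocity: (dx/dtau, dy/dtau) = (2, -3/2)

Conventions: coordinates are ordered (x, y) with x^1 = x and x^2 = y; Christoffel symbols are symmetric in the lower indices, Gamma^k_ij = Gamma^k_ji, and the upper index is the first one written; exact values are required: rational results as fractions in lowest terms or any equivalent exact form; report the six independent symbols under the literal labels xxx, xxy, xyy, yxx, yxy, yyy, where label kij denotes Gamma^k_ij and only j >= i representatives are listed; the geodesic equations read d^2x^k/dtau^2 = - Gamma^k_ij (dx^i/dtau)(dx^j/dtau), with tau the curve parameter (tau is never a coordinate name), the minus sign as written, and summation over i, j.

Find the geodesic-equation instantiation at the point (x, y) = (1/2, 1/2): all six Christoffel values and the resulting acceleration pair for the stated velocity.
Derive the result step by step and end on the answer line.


E = 1, F = 0, G = 25/4 at the point
E_x = 0, E_y = 0, F_x = 0, F_y = 0, G_x = -5, G_y = 0
EG - F^2 = 25/4;  g^inv = (4/25) * [[25/4, 0], [0, 1]]
first-kind symbols [ij,l] = (1/2)(d_i g_jl + d_j g_il - d_l g_ij): [xx,x] = E_x/2 = 0, [xx,y] = F_x - E_y/2 = 0, [xy,x] = E_y/2 = 0, [xy,y] = G_x/2 = -5/2, [yy,x] = F_y - G_x/2 = 5/2, [yy,y] = G_y/2 = 0
Gamma^x_ij = (G*[ij,x] - F*[ij,y])/(EG - F^2), Gamma^y_ij = (E*[ij,y] - F*[ij,x])/(EG - F^2)
Gamma_xxx = 0, Gamma_xxy = 0, Gamma_xyy = 5/2, Gamma_yxx = 0, Gamma_yxy = -2/5, Gamma_yyy = 0
d^2x/dtau^2 = -(Gamma_xxx*(2)^2 + 2*Gamma_xxy*(2)*(-3/2) + Gamma_xyy*(-3/2)^2) = -45/8
d^2y/dtau^2 = -(Gamma_yxx*(2)^2 + 2*Gamma_yxy*(2)*(-3/2) + Gamma_yyy*(-3/2)^2) = -12/5

Answer: Gamma_xxx = 0, Gamma_xxy = 0, Gamma_xyy = 5/2, Gamma_yxx = 0, Gamma_yxy = -2/5, Gamma_yyy = 0; accelerations (d^2x/dtau^2, d^2y/dtau^2) = (-45/8, -12/5)


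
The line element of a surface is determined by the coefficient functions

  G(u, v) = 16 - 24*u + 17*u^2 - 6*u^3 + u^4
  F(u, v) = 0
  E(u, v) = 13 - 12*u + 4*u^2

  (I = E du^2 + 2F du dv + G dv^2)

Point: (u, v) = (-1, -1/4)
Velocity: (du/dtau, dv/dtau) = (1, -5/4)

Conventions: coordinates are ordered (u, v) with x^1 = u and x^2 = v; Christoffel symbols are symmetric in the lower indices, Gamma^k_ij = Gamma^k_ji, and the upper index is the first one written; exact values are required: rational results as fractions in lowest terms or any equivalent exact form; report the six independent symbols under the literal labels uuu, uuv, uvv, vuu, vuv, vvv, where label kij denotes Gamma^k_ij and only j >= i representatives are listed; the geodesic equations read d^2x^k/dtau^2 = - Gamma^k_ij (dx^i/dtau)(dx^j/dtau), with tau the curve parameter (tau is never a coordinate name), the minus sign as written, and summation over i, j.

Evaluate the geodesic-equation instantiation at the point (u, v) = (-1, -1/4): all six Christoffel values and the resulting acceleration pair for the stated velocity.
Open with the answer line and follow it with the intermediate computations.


Answer: Gamma_uuu = -10/29, Gamma_uuv = 0, Gamma_uvv = 40/29, Gamma_vuu = 0, Gamma_vuv = -5/8, Gamma_vvv = 0; accelerations (d^2u/dtau^2, d^2v/dtau^2) = (-105/58, -25/16)

E = 29, F = 0, G = 64 at the point
E_u = -20, E_v = 0, F_u = 0, F_v = 0, G_u = -80, G_v = 0
EG - F^2 = 1856;  g^inv = (1/1856) * [[64, 0], [0, 29]]
first-kind symbols [ij,l] = (1/2)(d_i g_jl + d_j g_il - d_l g_ij): [uu,u] = E_u/2 = -10, [uu,v] = F_u - E_v/2 = 0, [uv,u] = E_v/2 = 0, [uv,v] = G_u/2 = -40, [vv,u] = F_v - G_u/2 = 40, [vv,v] = G_v/2 = 0
Gamma^u_ij = (G*[ij,u] - F*[ij,v])/(EG - F^2), Gamma^v_ij = (E*[ij,v] - F*[ij,u])/(EG - F^2)
Gamma_uuu = -10/29, Gamma_uuv = 0, Gamma_uvv = 40/29, Gamma_vuu = 0, Gamma_vuv = -5/8, Gamma_vvv = 0
d^2u/dtau^2 = -(Gamma_uuu*(1)^2 + 2*Gamma_uuv*(1)*(-5/4) + Gamma_uvv*(-5/4)^2) = -105/58
d^2v/dtau^2 = -(Gamma_vuu*(1)^2 + 2*Gamma_vuv*(1)*(-5/4) + Gamma_vvv*(-5/4)^2) = -25/16


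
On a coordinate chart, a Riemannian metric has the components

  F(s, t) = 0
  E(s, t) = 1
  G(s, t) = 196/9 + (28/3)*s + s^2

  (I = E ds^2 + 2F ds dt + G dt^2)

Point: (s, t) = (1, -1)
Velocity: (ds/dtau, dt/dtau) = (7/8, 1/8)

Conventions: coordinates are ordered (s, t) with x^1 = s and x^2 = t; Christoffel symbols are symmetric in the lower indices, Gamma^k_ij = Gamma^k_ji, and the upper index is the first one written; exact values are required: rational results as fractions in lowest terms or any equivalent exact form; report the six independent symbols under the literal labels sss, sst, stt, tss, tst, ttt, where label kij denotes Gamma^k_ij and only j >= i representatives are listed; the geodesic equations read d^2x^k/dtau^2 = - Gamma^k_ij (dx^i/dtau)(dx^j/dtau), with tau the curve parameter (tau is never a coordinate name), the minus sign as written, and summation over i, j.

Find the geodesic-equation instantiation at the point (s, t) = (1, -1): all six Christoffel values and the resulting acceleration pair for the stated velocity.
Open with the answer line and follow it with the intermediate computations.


Answer: Gamma_sss = 0, Gamma_sst = 0, Gamma_stt = -17/3, Gamma_tss = 0, Gamma_tst = 3/17, Gamma_ttt = 0; accelerations (d^2s/dtau^2, d^2t/dtau^2) = (17/192, -21/544)

E = 1, F = 0, G = 289/9 at the point
E_s = 0, E_t = 0, F_s = 0, F_t = 0, G_s = 34/3, G_t = 0
EG - F^2 = 289/9;  g^inv = (9/289) * [[289/9, 0], [0, 1]]
first-kind symbols [ij,l] = (1/2)(d_i g_jl + d_j g_il - d_l g_ij): [ss,s] = E_s/2 = 0, [ss,t] = F_s - E_t/2 = 0, [st,s] = E_t/2 = 0, [st,t] = G_s/2 = 17/3, [tt,s] = F_t - G_s/2 = -17/3, [tt,t] = G_t/2 = 0
Gamma^s_ij = (G*[ij,s] - F*[ij,t])/(EG - F^2), Gamma^t_ij = (E*[ij,t] - F*[ij,s])/(EG - F^2)
Gamma_sss = 0, Gamma_sst = 0, Gamma_stt = -17/3, Gamma_tss = 0, Gamma_tst = 3/17, Gamma_ttt = 0
d^2s/dtau^2 = -(Gamma_sss*(7/8)^2 + 2*Gamma_sst*(7/8)*(1/8) + Gamma_stt*(1/8)^2) = 17/192
d^2t/dtau^2 = -(Gamma_tss*(7/8)^2 + 2*Gamma_tst*(7/8)*(1/8) + Gamma_ttt*(1/8)^2) = -21/544


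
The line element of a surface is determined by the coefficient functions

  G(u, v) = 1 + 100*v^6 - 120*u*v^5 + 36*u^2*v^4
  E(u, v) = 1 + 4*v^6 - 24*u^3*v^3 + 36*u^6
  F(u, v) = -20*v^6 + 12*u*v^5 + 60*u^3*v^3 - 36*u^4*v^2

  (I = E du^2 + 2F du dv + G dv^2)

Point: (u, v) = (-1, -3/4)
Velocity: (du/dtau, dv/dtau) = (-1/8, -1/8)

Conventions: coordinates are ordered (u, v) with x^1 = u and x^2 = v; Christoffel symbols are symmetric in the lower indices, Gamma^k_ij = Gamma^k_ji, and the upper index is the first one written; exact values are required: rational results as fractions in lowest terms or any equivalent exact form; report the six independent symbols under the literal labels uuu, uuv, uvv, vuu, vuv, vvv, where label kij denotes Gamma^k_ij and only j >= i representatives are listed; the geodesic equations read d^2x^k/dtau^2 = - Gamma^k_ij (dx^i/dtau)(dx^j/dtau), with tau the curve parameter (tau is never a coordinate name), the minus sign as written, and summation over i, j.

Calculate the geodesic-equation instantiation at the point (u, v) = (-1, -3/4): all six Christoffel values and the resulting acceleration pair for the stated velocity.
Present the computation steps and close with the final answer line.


E = 28249/1024, F = 4455/1024, G = 1753/1024 at the point
E_u = -1485/8, E_v = 4455/128, F_u = 567/256, F_v = -4833/128, G_u = 729/128, G_v = -1701/128
EG - F^2 = 14489/512;  g^inv = (512/14489) * [[1753/1024, -4455/1024], [-4455/1024, 28249/1024]]
first-kind symbols [ij,l] = (1/2)(d_i g_jl + d_j g_il - d_l g_ij): [uu,u] = E_u/2 = -1485/16, [uu,v] = F_u - E_v/2 = -243/16, [uv,u] = E_v/2 = 4455/256, [uv,v] = G_u/2 = 729/256, [vv,u] = F_v - G_u/2 = -10395/256, [vv,v] = G_v/2 = -1701/256
Gamma^u_ij = (G*[ij,u] - F*[ij,v])/(EG - F^2), Gamma^v_ij = (E*[ij,v] - F*[ij,u])/(EG - F^2)
Gamma_uuu = -47520/14489, Gamma_uuv = 8910/14489, Gamma_uvv = -20790/14489, Gamma_vuu = -7776/14489, Gamma_vuv = 1458/14489, Gamma_vvv = -3402/14489
d^2u/dtau^2 = -(Gamma_uuu*(-1/8)^2 + 2*Gamma_uuv*(-1/8)*(-1/8) + Gamma_uvv*(-1/8)^2) = 25245/463648
d^2v/dtau^2 = -(Gamma_vuu*(-1/8)^2 + 2*Gamma_vuv*(-1/8)*(-1/8) + Gamma_vvv*(-1/8)^2) = 4131/463648

Answer: Gamma_uuu = -47520/14489, Gamma_uuv = 8910/14489, Gamma_uvv = -20790/14489, Gamma_vuu = -7776/14489, Gamma_vuv = 1458/14489, Gamma_vvv = -3402/14489; accelerations (d^2u/dtau^2, d^2v/dtau^2) = (25245/463648, 4131/463648)


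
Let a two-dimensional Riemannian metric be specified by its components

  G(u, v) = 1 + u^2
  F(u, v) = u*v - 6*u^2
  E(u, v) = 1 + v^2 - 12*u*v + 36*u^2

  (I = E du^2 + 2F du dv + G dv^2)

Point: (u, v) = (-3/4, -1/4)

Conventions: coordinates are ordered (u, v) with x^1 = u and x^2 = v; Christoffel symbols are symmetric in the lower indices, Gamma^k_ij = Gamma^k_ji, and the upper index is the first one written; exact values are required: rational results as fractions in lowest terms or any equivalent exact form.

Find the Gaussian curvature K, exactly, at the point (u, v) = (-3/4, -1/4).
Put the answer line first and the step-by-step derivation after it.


Answer: K = -64/24649

E = 305/16, F = -51/16, G = 25/16, EG - F^2 = 157/8 at the point
E_u = -51, E_v = 17/2, F_u = 35/4, F_v = -3/4, G_u = -3/2, G_v = 0
E_vv = 2, F_uv = 1, G_uu = 2
Brioschi: K = (det M1 - det M2) / (EG - F^2)^2 with the standard first/second-derivative matrices M1, M2.
M1 = [[-E_vv/2 + F_uv - G_uu/2, E_u/2, F_u - E_v/2], [F_v - G_u/2, E, F], [G_v/2, F, G]] = [[-1, -51/2, 9/2], [0, 305/16, -51/16], [0, -51/16, 25/16]]; det M1 = -157/8
M2 = [[0, E_v/2, G_u/2], [E_v/2, E, F], [G_u/2, F, G]] = [[0, 17/4, -3/4], [17/4, 305/16, -51/16], [-3/4, -51/16, 25/16]]; det M2 = -149/8
det M1 - det M2 = -1; K = -1 / (157/8)^2 = -64/24649


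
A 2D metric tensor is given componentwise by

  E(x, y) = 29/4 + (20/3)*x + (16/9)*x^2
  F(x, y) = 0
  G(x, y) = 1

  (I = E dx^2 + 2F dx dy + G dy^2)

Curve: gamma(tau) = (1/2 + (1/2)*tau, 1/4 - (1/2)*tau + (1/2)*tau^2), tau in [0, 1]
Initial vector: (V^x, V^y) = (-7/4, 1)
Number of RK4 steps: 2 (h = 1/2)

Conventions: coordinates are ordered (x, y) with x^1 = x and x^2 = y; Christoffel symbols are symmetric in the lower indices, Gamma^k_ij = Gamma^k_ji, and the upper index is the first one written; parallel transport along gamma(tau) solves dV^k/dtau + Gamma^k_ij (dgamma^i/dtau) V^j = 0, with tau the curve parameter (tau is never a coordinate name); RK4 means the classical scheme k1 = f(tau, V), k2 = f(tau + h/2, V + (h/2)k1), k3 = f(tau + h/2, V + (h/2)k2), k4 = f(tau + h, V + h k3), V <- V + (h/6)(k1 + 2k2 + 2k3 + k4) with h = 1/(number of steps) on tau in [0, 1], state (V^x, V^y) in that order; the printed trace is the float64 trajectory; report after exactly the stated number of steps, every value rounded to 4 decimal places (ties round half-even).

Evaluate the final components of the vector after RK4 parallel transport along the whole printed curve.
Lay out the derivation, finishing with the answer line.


gamma'(tau) = (1/2, -1/2 + tau); f(tau, V)^k = -Gamma^k_ij(gamma(tau)) gamma'^i(tau) V^j; h = 1/2; intermediate values shown to 6 dp
curve data and Christoffel symbols at the stage parameters:
  tau = 0.000000: gamma = (0.500000, 0.250000), gamma' = (0.500000, -0.500000); Gamma_xxx = 0.382872, Gamma_xxy = 0.000000, Gamma_xyy = 0.000000, Gamma_yxx = 0.000000, Gamma_yxy = 0.000000, Gamma_yyy = 0.000000
  tau = 0.250000: gamma = (0.625000, 0.156250), gamma' = (0.500000, -0.250000); Gamma_xxx = 0.366972, Gamma_xxy = 0.000000, Gamma_xyy = 0.000000, Gamma_yxx = 0.000000, Gamma_yxy = 0.000000, Gamma_yyy = 0.000000
  tau = 0.500000: gamma = (0.750000, 0.125000), gamma' = (0.500000, 0.000000); Gamma_xxx = 0.352201, Gamma_xxy = 0.000000, Gamma_xyy = 0.000000, Gamma_yxx = 0.000000, Gamma_yxy = 0.000000, Gamma_yyy = 0.000000
  tau = 0.750000: gamma = (0.875000, 0.156250), gamma' = (0.500000, 0.250000); Gamma_xxx = 0.338462, Gamma_xxy = 0.000000, Gamma_xyy = 0.000000, Gamma_yxx = 0.000000, Gamma_yxy = 0.000000, Gamma_yyy = 0.000000
  tau = 1.000000: gamma = (1.000000, 0.250000), gamma' = (0.500000, 0.500000); Gamma_xxx = 0.325664, Gamma_xxy = 0.000000, Gamma_xyy = 0.000000, Gamma_yxx = 0.000000, Gamma_yxy = 0.000000, Gamma_yyy = 0.000000
step 0: V^x = -1.7500, V^y = 1.0000
step 1: k1 = (0.335013, 0.000000), k2 = (0.305733, 0.000000), k3 = (0.307076, 0.000000), k4 = (0.281138, 0.000000); V <- V + (h/6)(k1 + 2k2 + 2k3 + k4): V^x = -1.5965, V^y = 1.0000
step 2: k1 = (0.281148, 0.000000), k2 = (0.258285, 0.000000), k3 = (0.259253, 0.000000), k4 = (0.238857, 0.000000); V <- V + (h/6)(k1 + 2k2 + 2k3 + k4): V^x = -1.4669, V^y = 1.0000

Answer: V^x = -1.4669, V^y = 1.0000


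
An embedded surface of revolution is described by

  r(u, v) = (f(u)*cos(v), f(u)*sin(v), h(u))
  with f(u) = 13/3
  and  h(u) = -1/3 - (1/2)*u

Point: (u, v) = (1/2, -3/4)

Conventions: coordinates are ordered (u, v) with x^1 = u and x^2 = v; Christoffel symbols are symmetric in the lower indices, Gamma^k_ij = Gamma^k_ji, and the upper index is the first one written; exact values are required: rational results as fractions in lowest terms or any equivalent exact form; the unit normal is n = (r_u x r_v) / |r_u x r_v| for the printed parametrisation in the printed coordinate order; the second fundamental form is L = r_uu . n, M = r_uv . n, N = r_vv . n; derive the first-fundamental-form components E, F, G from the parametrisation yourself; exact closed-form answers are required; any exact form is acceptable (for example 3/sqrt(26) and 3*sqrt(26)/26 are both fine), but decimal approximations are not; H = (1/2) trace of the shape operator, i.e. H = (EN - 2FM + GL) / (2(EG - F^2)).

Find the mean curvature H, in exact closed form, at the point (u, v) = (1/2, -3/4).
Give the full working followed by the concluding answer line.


f = 13/3, f' = 0, f'' = 0, h' = -1/2, h'' = 0
E = 1/4, F = 0, G = 169/9; answer radicand W^2 = 1/4
unnormalised second-form numerators: l = 0, m = 0, n = -13/6; L = l/sqrt(1/4), and similarly M = m/sqrt(W^2), N = n/sqrt(W^2)
H = (E*n - 2*F*m + G*l) / (2*(EG - F^2)*sqrt(W^2)); E*n - 2*F*m + G*l = -13/24, EG - F^2 = 169/36, so H = (-3/52)/sqrt(1/4)

Answer: H = -3/26


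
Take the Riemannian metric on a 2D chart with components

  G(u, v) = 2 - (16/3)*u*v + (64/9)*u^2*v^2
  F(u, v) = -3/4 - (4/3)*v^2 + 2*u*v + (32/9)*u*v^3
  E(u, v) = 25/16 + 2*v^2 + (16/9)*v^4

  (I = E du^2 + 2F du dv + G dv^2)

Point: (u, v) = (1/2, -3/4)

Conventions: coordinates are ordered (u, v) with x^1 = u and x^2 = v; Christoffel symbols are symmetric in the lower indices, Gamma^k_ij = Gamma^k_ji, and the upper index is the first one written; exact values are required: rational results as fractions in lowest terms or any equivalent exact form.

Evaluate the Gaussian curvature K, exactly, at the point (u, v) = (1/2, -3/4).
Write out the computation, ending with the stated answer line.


E = 13/4, F = -3, G = 5, EG - F^2 = 29/4 at the point
E_u = 0, E_v = -6, F_u = -3, F_v = 6, G_u = 8, G_v = -16/3
E_vv = 16, F_uv = 8, G_uu = 8
By Brioschi, K is (det M1 - det M2) divided by (EG - F^2) squared.
M1 = [[-E_vv/2 + F_uv - G_uu/2, E_u/2, F_u - E_v/2], [F_v - G_u/2, E, F], [G_v/2, F, G]] = [[-4, 0, 0], [2, 13/4, -3], [-8/3, -3, 5]]; det M1 = -29
M2 = [[0, E_v/2, G_u/2], [E_v/2, E, F], [G_u/2, F, G]] = [[0, -3, 4], [-3, 13/4, -3], [4, -3, 5]]; det M2 = -25
det M1 - det M2 = -4; K = -4 / (29/4)^2 = -64/841

Answer: K = -64/841


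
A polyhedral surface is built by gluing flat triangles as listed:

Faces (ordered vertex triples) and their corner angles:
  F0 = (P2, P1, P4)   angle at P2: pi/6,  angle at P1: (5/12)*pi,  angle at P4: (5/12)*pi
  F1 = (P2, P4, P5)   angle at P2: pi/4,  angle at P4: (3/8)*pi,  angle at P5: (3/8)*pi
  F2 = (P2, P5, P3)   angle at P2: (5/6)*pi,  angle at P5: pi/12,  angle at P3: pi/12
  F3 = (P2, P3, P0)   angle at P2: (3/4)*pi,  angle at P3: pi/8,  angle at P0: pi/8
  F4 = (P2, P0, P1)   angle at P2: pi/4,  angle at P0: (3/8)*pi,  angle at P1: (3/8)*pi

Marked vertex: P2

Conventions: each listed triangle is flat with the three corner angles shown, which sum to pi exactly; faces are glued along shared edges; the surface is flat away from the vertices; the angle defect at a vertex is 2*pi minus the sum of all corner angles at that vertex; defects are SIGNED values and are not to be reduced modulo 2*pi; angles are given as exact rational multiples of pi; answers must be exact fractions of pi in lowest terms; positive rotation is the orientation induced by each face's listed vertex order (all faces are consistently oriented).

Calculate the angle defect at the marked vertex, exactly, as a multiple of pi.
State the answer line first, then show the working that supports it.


Answer: defect(P2) = -pi/4

Sum of corner angles at P2: (9/4)*pi
defect = 2*pi - (9/4)*pi


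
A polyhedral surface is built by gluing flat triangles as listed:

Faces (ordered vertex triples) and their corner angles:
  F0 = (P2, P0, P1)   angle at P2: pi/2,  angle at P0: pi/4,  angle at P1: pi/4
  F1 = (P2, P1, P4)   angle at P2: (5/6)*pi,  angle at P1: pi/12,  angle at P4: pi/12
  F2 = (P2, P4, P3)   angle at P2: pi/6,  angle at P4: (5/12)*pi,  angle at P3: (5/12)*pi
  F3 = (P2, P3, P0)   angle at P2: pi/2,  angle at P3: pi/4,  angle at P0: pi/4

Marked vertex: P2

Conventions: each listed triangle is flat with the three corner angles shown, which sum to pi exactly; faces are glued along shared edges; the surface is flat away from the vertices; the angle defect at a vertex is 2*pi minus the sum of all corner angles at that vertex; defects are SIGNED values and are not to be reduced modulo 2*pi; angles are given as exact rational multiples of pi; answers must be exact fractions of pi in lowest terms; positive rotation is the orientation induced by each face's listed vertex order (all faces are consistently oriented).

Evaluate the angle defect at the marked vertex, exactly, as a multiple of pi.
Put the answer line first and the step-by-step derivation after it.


Answer: defect(P2) = 0

Sum of corner angles at P2: 2*pi
defect = 2*pi - 2*pi


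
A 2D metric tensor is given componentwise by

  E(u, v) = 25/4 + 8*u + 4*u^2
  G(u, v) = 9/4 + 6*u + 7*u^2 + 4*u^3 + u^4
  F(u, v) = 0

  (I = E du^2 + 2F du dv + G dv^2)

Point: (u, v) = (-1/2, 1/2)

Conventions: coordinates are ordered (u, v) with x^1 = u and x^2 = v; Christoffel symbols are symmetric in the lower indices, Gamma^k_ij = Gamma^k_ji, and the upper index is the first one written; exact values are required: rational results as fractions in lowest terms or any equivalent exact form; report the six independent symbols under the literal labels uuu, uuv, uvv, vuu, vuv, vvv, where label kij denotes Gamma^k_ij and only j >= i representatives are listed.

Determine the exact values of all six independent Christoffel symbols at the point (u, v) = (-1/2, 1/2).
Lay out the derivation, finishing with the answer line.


E = 13/4, F = 0, G = 9/16 at the point
E_u = 4, E_v = 0, F_u = 0, F_v = 0, G_u = 3/2, G_v = 0
EG - F^2 = 117/64;  g^inv = (64/117) * [[9/16, 0], [0, 13/4]]
first-kind symbols [ij,l] = (1/2)(d_i g_jl + d_j g_il - d_l g_ij): [uu,u] = E_u/2 = 2, [uu,v] = F_u - E_v/2 = 0, [uv,u] = E_v/2 = 0, [uv,v] = G_u/2 = 3/4, [vv,u] = F_v - G_u/2 = -3/4, [vv,v] = G_v/2 = 0
Gamma^u_ij = (G*[ij,u] - F*[ij,v])/(EG - F^2), Gamma^v_ij = (E*[ij,v] - F*[ij,u])/(EG - F^2)

Answer: Gamma_uuu = 8/13, Gamma_uuv = 0, Gamma_uvv = -3/13, Gamma_vuu = 0, Gamma_vuv = 4/3, Gamma_vvv = 0


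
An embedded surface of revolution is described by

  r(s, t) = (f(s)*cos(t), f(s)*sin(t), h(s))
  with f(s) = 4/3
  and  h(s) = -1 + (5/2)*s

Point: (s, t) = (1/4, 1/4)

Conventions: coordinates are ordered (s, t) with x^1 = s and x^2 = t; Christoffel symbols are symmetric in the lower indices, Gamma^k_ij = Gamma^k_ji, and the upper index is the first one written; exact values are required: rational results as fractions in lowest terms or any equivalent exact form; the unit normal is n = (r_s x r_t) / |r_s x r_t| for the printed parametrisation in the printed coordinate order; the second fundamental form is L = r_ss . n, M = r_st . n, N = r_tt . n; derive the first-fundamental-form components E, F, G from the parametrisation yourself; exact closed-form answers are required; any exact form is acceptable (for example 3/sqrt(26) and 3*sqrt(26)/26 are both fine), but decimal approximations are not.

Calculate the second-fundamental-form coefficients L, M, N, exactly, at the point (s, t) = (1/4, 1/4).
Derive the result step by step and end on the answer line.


f = 4/3, f' = 0, f'' = 0, h' = 5/2, h'' = 0
E = 25/4, F = 0, G = 16/9; answer radicand W^2 = 25/4
unnormalised second-form numerators: l = 0, m = 0, n = 10/3; L = l/sqrt(25/4), and similarly M = m/sqrt(W^2), N = n/sqrt(W^2)

Answer: L = 0, M = 0, N = 4/3


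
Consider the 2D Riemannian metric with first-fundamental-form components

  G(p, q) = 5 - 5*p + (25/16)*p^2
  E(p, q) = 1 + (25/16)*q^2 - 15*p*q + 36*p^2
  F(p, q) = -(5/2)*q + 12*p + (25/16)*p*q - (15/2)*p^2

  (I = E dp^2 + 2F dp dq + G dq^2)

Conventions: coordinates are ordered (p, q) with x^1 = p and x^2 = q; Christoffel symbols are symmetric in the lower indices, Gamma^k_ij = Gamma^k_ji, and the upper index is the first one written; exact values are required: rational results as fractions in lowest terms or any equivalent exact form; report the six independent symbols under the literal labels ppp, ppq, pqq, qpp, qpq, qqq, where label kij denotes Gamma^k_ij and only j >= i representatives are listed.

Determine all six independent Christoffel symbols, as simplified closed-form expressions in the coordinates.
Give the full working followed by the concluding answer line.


E = 1 + (25/16)*q^2 - 15*p*q + 36*p^2; F = -(5/2)*q + 12*p + (25/16)*p*q - (15/2)*p^2; G = 5 - 5*p + (25/16)*p^2
Gamma^k_ij = (1/2) g^{kl} (d_i g_jl + d_j g_il - d_l g_ij), with g^inv = (1/(EG-F^2)) [[G, -F], [-F, E]]
first partials: E_p = -15*q + 72*p, E_q = (25/8)*q - 15*p, F_p = 12 + (25/16)*q - 15*p, F_q = -5/2 + (25/16)*p, G_p = -5 + (25/8)*p, G_q = 0
D = EG - F^2 = 5 - 5*p + (25/16)*q^2 - 15*p*q + (601/16)*p^2
expanded: Gamma^p_pp = (G E_p - 2F F_p + F E_q)/(2D), Gamma^p_pq = (G E_q - F G_p)/(2D), Gamma^p_qq = (2G F_q - G G_p - F G_q)/(2D), Gamma^q_pp = (2E F_p - E E_q - F E_p)/(2D), Gamma^q_pq = (E G_p - F E_q)/(2D), Gamma^q_qq = (E G_q - 2F F_q + F G_p)/(2D); substitute and cancel common factors

Answer: Gamma_ppp = (576*p - 120*q)/(601*p^2 - 240*p*q - 80*p + 25*q^2 + 80), Gamma_ppq = (-120*p + 25*q)/(601*p^2 - 240*p*q - 80*p + 25*q^2 + 80), Gamma_pqq = 0, Gamma_qpp = (192 - 120*p)/(601*p^2 - 240*p*q - 80*p + 25*q^2 + 80), Gamma_qpq = (25*p - 40)/(601*p^2 - 240*p*q - 80*p + 25*q^2 + 80), Gamma_qqq = 0


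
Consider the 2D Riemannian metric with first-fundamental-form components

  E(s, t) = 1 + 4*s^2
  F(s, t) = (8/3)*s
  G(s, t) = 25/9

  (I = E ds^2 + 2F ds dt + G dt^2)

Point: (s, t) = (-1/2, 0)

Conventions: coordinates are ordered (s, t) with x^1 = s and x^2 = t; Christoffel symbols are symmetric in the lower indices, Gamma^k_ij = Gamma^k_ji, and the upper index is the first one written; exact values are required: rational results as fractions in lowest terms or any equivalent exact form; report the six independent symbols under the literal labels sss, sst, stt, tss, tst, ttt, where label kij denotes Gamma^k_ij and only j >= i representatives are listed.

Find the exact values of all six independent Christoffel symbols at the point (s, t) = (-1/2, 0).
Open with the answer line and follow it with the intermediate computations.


Answer: Gamma_sss = -9/17, Gamma_sst = 0, Gamma_stt = 0, Gamma_tss = 12/17, Gamma_tst = 0, Gamma_ttt = 0

E = 2, F = -4/3, G = 25/9 at the point
E_s = -4, E_t = 0, F_s = 8/3, F_t = 0, G_s = 0, G_t = 0
EG - F^2 = 34/9;  g^inv = (9/34) * [[25/9, 4/3], [4/3, 2]]
first-kind symbols [ij,l] = (1/2)(d_i g_jl + d_j g_il - d_l g_ij): [ss,s] = E_s/2 = -2, [ss,t] = F_s - E_t/2 = 8/3, [st,s] = E_t/2 = 0, [st,t] = G_s/2 = 0, [tt,s] = F_t - G_s/2 = 0, [tt,t] = G_t/2 = 0
Gamma^s_ij = (G*[ij,s] - F*[ij,t])/(EG - F^2), Gamma^t_ij = (E*[ij,t] - F*[ij,s])/(EG - F^2)


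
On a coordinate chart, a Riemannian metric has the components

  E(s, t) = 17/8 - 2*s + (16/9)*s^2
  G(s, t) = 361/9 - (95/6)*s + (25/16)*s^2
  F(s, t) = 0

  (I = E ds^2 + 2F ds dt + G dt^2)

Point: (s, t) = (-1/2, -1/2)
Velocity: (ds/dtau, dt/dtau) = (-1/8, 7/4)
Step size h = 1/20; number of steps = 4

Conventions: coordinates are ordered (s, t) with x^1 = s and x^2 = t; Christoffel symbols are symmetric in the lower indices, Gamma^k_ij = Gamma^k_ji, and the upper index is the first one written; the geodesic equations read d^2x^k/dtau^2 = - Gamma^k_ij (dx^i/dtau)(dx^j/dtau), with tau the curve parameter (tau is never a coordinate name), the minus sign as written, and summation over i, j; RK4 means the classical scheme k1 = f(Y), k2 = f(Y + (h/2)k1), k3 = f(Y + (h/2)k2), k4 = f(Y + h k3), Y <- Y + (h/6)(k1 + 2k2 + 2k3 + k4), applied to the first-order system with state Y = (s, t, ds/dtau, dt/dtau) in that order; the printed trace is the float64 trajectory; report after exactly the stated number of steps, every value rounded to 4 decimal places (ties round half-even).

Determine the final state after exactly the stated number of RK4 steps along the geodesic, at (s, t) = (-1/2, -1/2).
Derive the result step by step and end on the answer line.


f(Y) = (ds/dtau, dt/dtau, -Gamma^s_ij Y'^i Y'^j, -Gamma^t_ij Y'^i Y'^j) with the Gammas evaluated at the stage position; h = 0.050000; intermediate values shown to 6 dp
step 0: s = -0.5000, t = -0.5000, ds/dtau = -0.1250, dt/dtau = 1.7500
step 1:
  k1: at (s, t) = (-0.500000, -0.500000), (ds/dtau, dt/dtau) = (-0.125000, 1.750000); Gamma_sss = -0.529183, Gamma_sst = 0.000000, Gamma_stt = 2.436770, Gamma_tss = 0.000000, Gamma_tst = -0.179641, Gamma_ttt = 0.000000; k1 = (-0.125000, 1.750000, -7.454341, -0.078593)
  k2: at (s, t) = (-0.503125, -0.456250), (ds/dtau, dt/dtau) = (-0.311359, 1.748035); Gamma_sss = -0.528987, Gamma_sst = 0.000000, Gamma_stt = 2.430089, Gamma_tss = 0.000000, Gamma_tst = -0.179540, Gamma_ttt = 0.000000; k2 = (-0.311359, 1.748035, -7.374164, -0.195435)
  k3: at (s, t) = (-0.507784, -0.456299), (ds/dtau, dt/dtau) = (-0.309354, 1.745114); Gamma_sss = -0.528688, Gamma_sst = 0.000000, Gamma_stt = 2.420167, Gamma_tss = 0.000000, Gamma_tst = -0.179390, Gamma_ttt = 0.000000; k3 = (-0.309354, 1.745114, -7.319837, -0.193690)
  k4: at (s, t) = (-0.515468, -0.412744), (ds/dtau, dt/dtau) = (-0.490992, 1.740315); Gamma_sss = -0.528177, Gamma_sst = 0.000000, Gamma_stt = 2.403902, Gamma_tss = 0.000000, Gamma_tst = -0.179143, Gamma_ttt = 0.000000; k4 = (-0.490992, 1.740315, -7.153363, -0.306148)
  Y <- Y + (h/6)(k1 + 2k2 + 2k3 + k4): s = -0.5155, t = -0.4127, ds/dtau = -0.4916, dt/dtau = 1.7403
step 2:
  k1: at (s, t) = (-0.515478, -0.412695), (ds/dtau, dt/dtau) = (-0.491631, 1.740308); Gamma_sss = -0.528176, Gamma_sst = 0.000000, Gamma_stt = 2.403879, Gamma_tss = 0.000000, Gamma_tst = -0.179143, Gamma_ttt = 0.000000; k1 = (-0.491631, 1.740308, -7.152904, -0.306545)
  k2: at (s, t) = (-0.527769, -0.369187), (ds/dtau, dt/dtau) = (-0.670453, 1.732645); Gamma_sss = -0.527313, Gamma_sst = 0.000000, Gamma_stt = 2.378120, Gamma_tss = 0.000000, Gamma_tst = -0.178749, Gamma_ttt = 0.000000; k2 = (-0.670453, 1.732645, -6.902222, -0.415290)
  k3: at (s, t) = (-0.532240, -0.369379), (ds/dtau, dt/dtau) = (-0.664186, 1.729926); Gamma_sss = -0.526986, Gamma_sst = 0.000000, Gamma_stt = 2.368829, Gamma_tss = 0.000000, Gamma_tst = -0.178606, Gamma_ttt = 0.000000; k3 = (-0.664186, 1.729926, -6.856586, -0.410435)
  k4: at (s, t) = (-0.548688, -0.326199), (ds/dtau, dt/dtau) = (-0.834460, 1.719787); Gamma_sss = -0.525721, Gamma_sst = 0.000000, Gamma_stt = 2.335005, Gamma_tss = 0.000000, Gamma_tst = -0.178083, Gamma_ttt = 0.000000; k4 = (-0.834460, 1.719787, -6.540092, -0.511132)
  Y <- Y + (h/6)(k1 + 2k2 + 2k3 + k4): s = -0.5488, t = -0.3262, ds/dtau = -0.8351, dt/dtau = 1.7197
step 3:
  k1: at (s, t) = (-0.548773, -0.326151), (ds/dtau, dt/dtau) = (-0.835053, 1.719732); Gamma_sss = -0.525714, Gamma_sst = 0.000000, Gamma_stt = 2.334831, Gamma_tss = 0.000000, Gamma_tst = -0.178080, Gamma_ttt = 0.000000; k1 = (-0.835053, 1.719732, -6.538626, -0.511471)
  k2: at (s, t) = (-0.569650, -0.283158), (ds/dtau, dt/dtau) = (-0.998518, 1.706946); Gamma_sss = -0.523981, Gamma_sst = 0.000000, Gamma_stt = 2.292713, Gamma_tss = 0.000000, Gamma_tst = -0.177421, Gamma_ttt = 0.000000; k2 = (-0.998518, 1.706946, -6.157764, -0.604798)
  k3: at (s, t) = (-0.573736, -0.283478), (ds/dtau, dt/dtau) = (-0.988997, 1.704612); Gamma_sss = -0.523626, Gamma_sst = 0.000000, Gamma_stt = 2.284574, Gamma_tss = 0.000000, Gamma_tst = -0.177292, Gamma_ttt = 0.000000; k3 = (-0.988997, 1.704612, -6.126127, -0.597779)
  k4: at (s, t) = (-0.598223, -0.240921), (ds/dtau, dt/dtau) = (-1.141359, 1.689843); Gamma_sss = -0.521396, Gamma_sst = 0.000000, Gamma_stt = 2.236521, Gamma_tss = 0.000000, Gamma_tst = -0.176526, Gamma_ttt = 0.000000; k4 = (-1.141359, 1.689843, -5.707320, -0.680938)
  Y <- Y + (h/6)(k1 + 2k2 + 2k3 + k4): s = -0.5984, t = -0.2409, ds/dtau = -1.1418, dt/dtau = 1.6898
step 4:
  k1: at (s, t) = (-0.598369, -0.240879), (ds/dtau, dt/dtau) = (-1.141834, 1.689753); Gamma_sss = -0.521382, Gamma_sst = 0.000000, Gamma_stt = 2.236239, Gamma_tss = 0.000000, Gamma_tst = -0.176521, Gamma_ttt = 0.000000; k1 = (-1.141834, 1.689753, -5.705282, -0.681167)
  k2: at (s, t) = (-0.626914, -0.198635), (ds/dtau, dt/dtau) = (-1.284466, 1.672723); Gamma_sss = -0.518577, Gamma_sst = 0.000000, Gamma_stt = 2.181765, Gamma_tss = 0.000000, Gamma_tst = -0.175636, Gamma_ttt = 0.000000; k2 = (-1.284466, 1.672723, -5.249011, -0.754729)
  k3: at (s, t) = (-0.630480, -0.199061), (ds/dtau, dt/dtau) = (-1.273059, 1.670884); Gamma_sss = -0.518212, Gamma_sst = 0.000000, Gamma_stt = 2.175075, Gamma_tss = 0.000000, Gamma_tst = -0.175526, Gamma_ttt = 0.000000; k3 = (-1.273059, 1.670884, -5.232638, -0.746737)
  k4: at (s, t) = (-0.662022, -0.157335), (ds/dtau, dt/dtau) = (-1.403466, 1.652416); Gamma_sss = -0.514860, Gamma_sst = 0.000000, Gamma_stt = 2.116997, Gamma_tss = 0.000000, Gamma_tst = -0.174560, Gamma_ttt = 0.000000; k4 = (-1.403466, 1.652416, -4.766287, -0.809647)
  Y <- Y + (h/6)(k1 + 2k2 + 2k3 + k4): s = -0.6622, t = -0.1573, ds/dtau = -1.4038, dt/dtau = 1.6523

Answer: s = -0.6622, t = -0.1573, ds/dtau = -1.4038, dt/dtau = 1.6523
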